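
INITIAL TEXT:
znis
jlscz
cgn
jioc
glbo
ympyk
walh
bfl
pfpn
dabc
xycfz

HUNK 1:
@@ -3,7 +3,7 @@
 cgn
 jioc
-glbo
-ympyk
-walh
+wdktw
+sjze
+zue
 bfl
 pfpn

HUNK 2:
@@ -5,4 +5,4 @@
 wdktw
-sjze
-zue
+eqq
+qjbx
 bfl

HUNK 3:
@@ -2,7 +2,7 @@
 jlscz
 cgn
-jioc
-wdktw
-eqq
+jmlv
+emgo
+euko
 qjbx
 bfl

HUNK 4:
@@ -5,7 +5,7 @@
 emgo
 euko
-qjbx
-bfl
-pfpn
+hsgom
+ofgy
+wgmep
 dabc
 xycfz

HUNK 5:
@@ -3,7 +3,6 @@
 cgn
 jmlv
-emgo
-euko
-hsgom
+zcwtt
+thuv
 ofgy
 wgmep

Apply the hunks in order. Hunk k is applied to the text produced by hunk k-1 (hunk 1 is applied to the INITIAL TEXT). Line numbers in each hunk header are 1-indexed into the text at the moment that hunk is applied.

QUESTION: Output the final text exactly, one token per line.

Answer: znis
jlscz
cgn
jmlv
zcwtt
thuv
ofgy
wgmep
dabc
xycfz

Derivation:
Hunk 1: at line 3 remove [glbo,ympyk,walh] add [wdktw,sjze,zue] -> 11 lines: znis jlscz cgn jioc wdktw sjze zue bfl pfpn dabc xycfz
Hunk 2: at line 5 remove [sjze,zue] add [eqq,qjbx] -> 11 lines: znis jlscz cgn jioc wdktw eqq qjbx bfl pfpn dabc xycfz
Hunk 3: at line 2 remove [jioc,wdktw,eqq] add [jmlv,emgo,euko] -> 11 lines: znis jlscz cgn jmlv emgo euko qjbx bfl pfpn dabc xycfz
Hunk 4: at line 5 remove [qjbx,bfl,pfpn] add [hsgom,ofgy,wgmep] -> 11 lines: znis jlscz cgn jmlv emgo euko hsgom ofgy wgmep dabc xycfz
Hunk 5: at line 3 remove [emgo,euko,hsgom] add [zcwtt,thuv] -> 10 lines: znis jlscz cgn jmlv zcwtt thuv ofgy wgmep dabc xycfz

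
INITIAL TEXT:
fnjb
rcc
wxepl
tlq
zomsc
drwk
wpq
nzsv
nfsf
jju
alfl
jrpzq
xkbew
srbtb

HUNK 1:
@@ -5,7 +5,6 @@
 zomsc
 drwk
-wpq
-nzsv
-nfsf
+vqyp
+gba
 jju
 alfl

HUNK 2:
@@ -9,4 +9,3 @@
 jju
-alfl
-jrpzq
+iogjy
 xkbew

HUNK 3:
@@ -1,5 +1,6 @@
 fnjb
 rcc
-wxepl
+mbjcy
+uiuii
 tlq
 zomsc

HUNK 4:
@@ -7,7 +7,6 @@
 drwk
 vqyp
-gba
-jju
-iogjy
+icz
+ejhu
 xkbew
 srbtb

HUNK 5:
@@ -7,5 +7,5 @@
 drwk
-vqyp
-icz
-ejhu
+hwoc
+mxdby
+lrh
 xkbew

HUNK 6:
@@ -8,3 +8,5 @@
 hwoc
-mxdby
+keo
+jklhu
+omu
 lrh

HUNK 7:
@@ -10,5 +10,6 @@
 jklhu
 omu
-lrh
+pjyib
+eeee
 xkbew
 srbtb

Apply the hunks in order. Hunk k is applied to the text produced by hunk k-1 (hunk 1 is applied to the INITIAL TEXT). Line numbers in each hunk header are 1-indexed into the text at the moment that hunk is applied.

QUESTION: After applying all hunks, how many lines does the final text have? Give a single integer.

Hunk 1: at line 5 remove [wpq,nzsv,nfsf] add [vqyp,gba] -> 13 lines: fnjb rcc wxepl tlq zomsc drwk vqyp gba jju alfl jrpzq xkbew srbtb
Hunk 2: at line 9 remove [alfl,jrpzq] add [iogjy] -> 12 lines: fnjb rcc wxepl tlq zomsc drwk vqyp gba jju iogjy xkbew srbtb
Hunk 3: at line 1 remove [wxepl] add [mbjcy,uiuii] -> 13 lines: fnjb rcc mbjcy uiuii tlq zomsc drwk vqyp gba jju iogjy xkbew srbtb
Hunk 4: at line 7 remove [gba,jju,iogjy] add [icz,ejhu] -> 12 lines: fnjb rcc mbjcy uiuii tlq zomsc drwk vqyp icz ejhu xkbew srbtb
Hunk 5: at line 7 remove [vqyp,icz,ejhu] add [hwoc,mxdby,lrh] -> 12 lines: fnjb rcc mbjcy uiuii tlq zomsc drwk hwoc mxdby lrh xkbew srbtb
Hunk 6: at line 8 remove [mxdby] add [keo,jklhu,omu] -> 14 lines: fnjb rcc mbjcy uiuii tlq zomsc drwk hwoc keo jklhu omu lrh xkbew srbtb
Hunk 7: at line 10 remove [lrh] add [pjyib,eeee] -> 15 lines: fnjb rcc mbjcy uiuii tlq zomsc drwk hwoc keo jklhu omu pjyib eeee xkbew srbtb
Final line count: 15

Answer: 15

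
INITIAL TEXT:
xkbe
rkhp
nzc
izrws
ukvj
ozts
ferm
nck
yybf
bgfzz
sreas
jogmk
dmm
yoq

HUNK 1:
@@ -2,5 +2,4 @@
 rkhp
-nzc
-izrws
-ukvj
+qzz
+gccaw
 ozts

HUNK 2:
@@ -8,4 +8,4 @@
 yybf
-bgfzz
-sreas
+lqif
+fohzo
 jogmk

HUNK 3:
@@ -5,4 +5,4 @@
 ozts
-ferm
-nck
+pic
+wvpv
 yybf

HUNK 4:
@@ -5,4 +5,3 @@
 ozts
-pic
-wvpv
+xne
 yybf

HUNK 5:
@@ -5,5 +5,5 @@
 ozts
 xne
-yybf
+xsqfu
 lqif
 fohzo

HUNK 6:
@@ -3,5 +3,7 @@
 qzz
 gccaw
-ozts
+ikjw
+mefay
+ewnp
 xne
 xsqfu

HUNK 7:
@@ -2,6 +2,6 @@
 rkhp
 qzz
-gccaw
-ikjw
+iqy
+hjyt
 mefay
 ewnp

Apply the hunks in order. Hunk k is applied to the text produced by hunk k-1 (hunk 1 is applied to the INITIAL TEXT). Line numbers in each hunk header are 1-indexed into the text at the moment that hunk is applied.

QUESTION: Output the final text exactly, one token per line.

Hunk 1: at line 2 remove [nzc,izrws,ukvj] add [qzz,gccaw] -> 13 lines: xkbe rkhp qzz gccaw ozts ferm nck yybf bgfzz sreas jogmk dmm yoq
Hunk 2: at line 8 remove [bgfzz,sreas] add [lqif,fohzo] -> 13 lines: xkbe rkhp qzz gccaw ozts ferm nck yybf lqif fohzo jogmk dmm yoq
Hunk 3: at line 5 remove [ferm,nck] add [pic,wvpv] -> 13 lines: xkbe rkhp qzz gccaw ozts pic wvpv yybf lqif fohzo jogmk dmm yoq
Hunk 4: at line 5 remove [pic,wvpv] add [xne] -> 12 lines: xkbe rkhp qzz gccaw ozts xne yybf lqif fohzo jogmk dmm yoq
Hunk 5: at line 5 remove [yybf] add [xsqfu] -> 12 lines: xkbe rkhp qzz gccaw ozts xne xsqfu lqif fohzo jogmk dmm yoq
Hunk 6: at line 3 remove [ozts] add [ikjw,mefay,ewnp] -> 14 lines: xkbe rkhp qzz gccaw ikjw mefay ewnp xne xsqfu lqif fohzo jogmk dmm yoq
Hunk 7: at line 2 remove [gccaw,ikjw] add [iqy,hjyt] -> 14 lines: xkbe rkhp qzz iqy hjyt mefay ewnp xne xsqfu lqif fohzo jogmk dmm yoq

Answer: xkbe
rkhp
qzz
iqy
hjyt
mefay
ewnp
xne
xsqfu
lqif
fohzo
jogmk
dmm
yoq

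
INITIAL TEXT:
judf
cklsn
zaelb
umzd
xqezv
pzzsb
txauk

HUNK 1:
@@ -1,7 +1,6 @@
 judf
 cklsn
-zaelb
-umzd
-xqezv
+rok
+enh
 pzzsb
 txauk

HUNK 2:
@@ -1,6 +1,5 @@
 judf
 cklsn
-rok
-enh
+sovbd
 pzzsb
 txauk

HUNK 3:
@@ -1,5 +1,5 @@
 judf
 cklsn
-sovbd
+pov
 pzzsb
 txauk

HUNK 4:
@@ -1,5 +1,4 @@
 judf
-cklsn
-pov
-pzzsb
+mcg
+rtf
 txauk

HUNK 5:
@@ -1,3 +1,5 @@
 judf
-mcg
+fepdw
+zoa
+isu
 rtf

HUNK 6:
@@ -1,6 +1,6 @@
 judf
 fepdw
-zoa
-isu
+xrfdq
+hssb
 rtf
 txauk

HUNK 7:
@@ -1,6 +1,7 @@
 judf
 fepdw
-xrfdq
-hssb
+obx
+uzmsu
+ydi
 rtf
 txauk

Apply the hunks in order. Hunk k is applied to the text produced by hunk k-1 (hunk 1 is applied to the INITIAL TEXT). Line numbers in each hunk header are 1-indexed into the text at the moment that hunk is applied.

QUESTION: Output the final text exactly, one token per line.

Hunk 1: at line 1 remove [zaelb,umzd,xqezv] add [rok,enh] -> 6 lines: judf cklsn rok enh pzzsb txauk
Hunk 2: at line 1 remove [rok,enh] add [sovbd] -> 5 lines: judf cklsn sovbd pzzsb txauk
Hunk 3: at line 1 remove [sovbd] add [pov] -> 5 lines: judf cklsn pov pzzsb txauk
Hunk 4: at line 1 remove [cklsn,pov,pzzsb] add [mcg,rtf] -> 4 lines: judf mcg rtf txauk
Hunk 5: at line 1 remove [mcg] add [fepdw,zoa,isu] -> 6 lines: judf fepdw zoa isu rtf txauk
Hunk 6: at line 1 remove [zoa,isu] add [xrfdq,hssb] -> 6 lines: judf fepdw xrfdq hssb rtf txauk
Hunk 7: at line 1 remove [xrfdq,hssb] add [obx,uzmsu,ydi] -> 7 lines: judf fepdw obx uzmsu ydi rtf txauk

Answer: judf
fepdw
obx
uzmsu
ydi
rtf
txauk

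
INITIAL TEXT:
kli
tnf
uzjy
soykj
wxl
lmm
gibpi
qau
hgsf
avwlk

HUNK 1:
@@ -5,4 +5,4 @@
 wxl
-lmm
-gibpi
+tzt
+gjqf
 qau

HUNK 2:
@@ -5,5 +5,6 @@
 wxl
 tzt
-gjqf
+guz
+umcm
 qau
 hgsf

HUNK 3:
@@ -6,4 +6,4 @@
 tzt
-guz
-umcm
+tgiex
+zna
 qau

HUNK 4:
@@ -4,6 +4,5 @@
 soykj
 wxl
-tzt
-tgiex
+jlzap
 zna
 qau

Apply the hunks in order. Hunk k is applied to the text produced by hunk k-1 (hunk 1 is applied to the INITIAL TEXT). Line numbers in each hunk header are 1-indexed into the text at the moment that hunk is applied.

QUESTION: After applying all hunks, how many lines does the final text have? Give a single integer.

Answer: 10

Derivation:
Hunk 1: at line 5 remove [lmm,gibpi] add [tzt,gjqf] -> 10 lines: kli tnf uzjy soykj wxl tzt gjqf qau hgsf avwlk
Hunk 2: at line 5 remove [gjqf] add [guz,umcm] -> 11 lines: kli tnf uzjy soykj wxl tzt guz umcm qau hgsf avwlk
Hunk 3: at line 6 remove [guz,umcm] add [tgiex,zna] -> 11 lines: kli tnf uzjy soykj wxl tzt tgiex zna qau hgsf avwlk
Hunk 4: at line 4 remove [tzt,tgiex] add [jlzap] -> 10 lines: kli tnf uzjy soykj wxl jlzap zna qau hgsf avwlk
Final line count: 10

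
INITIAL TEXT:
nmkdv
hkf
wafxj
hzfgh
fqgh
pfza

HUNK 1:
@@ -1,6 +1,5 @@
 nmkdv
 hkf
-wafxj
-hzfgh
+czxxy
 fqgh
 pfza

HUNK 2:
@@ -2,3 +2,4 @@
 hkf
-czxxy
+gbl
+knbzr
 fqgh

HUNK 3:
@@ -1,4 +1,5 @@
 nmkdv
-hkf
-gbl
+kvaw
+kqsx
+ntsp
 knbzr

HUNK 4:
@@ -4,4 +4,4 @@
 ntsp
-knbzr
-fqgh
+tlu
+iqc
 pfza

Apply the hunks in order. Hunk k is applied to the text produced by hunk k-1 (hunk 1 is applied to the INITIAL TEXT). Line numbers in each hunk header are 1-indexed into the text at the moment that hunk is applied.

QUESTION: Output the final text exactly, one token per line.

Answer: nmkdv
kvaw
kqsx
ntsp
tlu
iqc
pfza

Derivation:
Hunk 1: at line 1 remove [wafxj,hzfgh] add [czxxy] -> 5 lines: nmkdv hkf czxxy fqgh pfza
Hunk 2: at line 2 remove [czxxy] add [gbl,knbzr] -> 6 lines: nmkdv hkf gbl knbzr fqgh pfza
Hunk 3: at line 1 remove [hkf,gbl] add [kvaw,kqsx,ntsp] -> 7 lines: nmkdv kvaw kqsx ntsp knbzr fqgh pfza
Hunk 4: at line 4 remove [knbzr,fqgh] add [tlu,iqc] -> 7 lines: nmkdv kvaw kqsx ntsp tlu iqc pfza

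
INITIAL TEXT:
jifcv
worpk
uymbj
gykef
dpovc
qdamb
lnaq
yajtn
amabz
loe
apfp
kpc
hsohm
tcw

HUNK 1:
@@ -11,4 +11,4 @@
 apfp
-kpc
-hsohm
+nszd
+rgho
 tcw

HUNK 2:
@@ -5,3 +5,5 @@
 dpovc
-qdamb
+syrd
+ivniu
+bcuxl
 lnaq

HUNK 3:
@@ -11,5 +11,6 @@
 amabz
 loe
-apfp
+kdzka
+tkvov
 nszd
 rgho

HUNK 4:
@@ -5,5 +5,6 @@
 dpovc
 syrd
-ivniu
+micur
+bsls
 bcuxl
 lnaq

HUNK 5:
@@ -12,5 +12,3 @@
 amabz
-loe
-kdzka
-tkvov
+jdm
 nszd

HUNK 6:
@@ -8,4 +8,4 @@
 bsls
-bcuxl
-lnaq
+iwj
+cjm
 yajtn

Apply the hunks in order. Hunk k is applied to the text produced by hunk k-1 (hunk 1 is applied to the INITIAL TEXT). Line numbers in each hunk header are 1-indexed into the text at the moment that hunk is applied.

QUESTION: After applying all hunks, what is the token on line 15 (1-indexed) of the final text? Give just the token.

Answer: rgho

Derivation:
Hunk 1: at line 11 remove [kpc,hsohm] add [nszd,rgho] -> 14 lines: jifcv worpk uymbj gykef dpovc qdamb lnaq yajtn amabz loe apfp nszd rgho tcw
Hunk 2: at line 5 remove [qdamb] add [syrd,ivniu,bcuxl] -> 16 lines: jifcv worpk uymbj gykef dpovc syrd ivniu bcuxl lnaq yajtn amabz loe apfp nszd rgho tcw
Hunk 3: at line 11 remove [apfp] add [kdzka,tkvov] -> 17 lines: jifcv worpk uymbj gykef dpovc syrd ivniu bcuxl lnaq yajtn amabz loe kdzka tkvov nszd rgho tcw
Hunk 4: at line 5 remove [ivniu] add [micur,bsls] -> 18 lines: jifcv worpk uymbj gykef dpovc syrd micur bsls bcuxl lnaq yajtn amabz loe kdzka tkvov nszd rgho tcw
Hunk 5: at line 12 remove [loe,kdzka,tkvov] add [jdm] -> 16 lines: jifcv worpk uymbj gykef dpovc syrd micur bsls bcuxl lnaq yajtn amabz jdm nszd rgho tcw
Hunk 6: at line 8 remove [bcuxl,lnaq] add [iwj,cjm] -> 16 lines: jifcv worpk uymbj gykef dpovc syrd micur bsls iwj cjm yajtn amabz jdm nszd rgho tcw
Final line 15: rgho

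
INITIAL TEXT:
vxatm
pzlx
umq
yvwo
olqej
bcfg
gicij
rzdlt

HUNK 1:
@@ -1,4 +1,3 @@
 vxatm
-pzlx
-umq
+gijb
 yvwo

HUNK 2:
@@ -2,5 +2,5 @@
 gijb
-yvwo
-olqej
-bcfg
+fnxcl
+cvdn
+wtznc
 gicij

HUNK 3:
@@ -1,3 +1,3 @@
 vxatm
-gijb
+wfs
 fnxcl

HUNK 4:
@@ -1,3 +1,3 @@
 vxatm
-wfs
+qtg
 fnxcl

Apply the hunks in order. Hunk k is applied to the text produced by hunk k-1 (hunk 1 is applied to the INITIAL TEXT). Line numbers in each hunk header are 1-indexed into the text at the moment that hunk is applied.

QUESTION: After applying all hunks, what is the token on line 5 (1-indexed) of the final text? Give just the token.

Hunk 1: at line 1 remove [pzlx,umq] add [gijb] -> 7 lines: vxatm gijb yvwo olqej bcfg gicij rzdlt
Hunk 2: at line 2 remove [yvwo,olqej,bcfg] add [fnxcl,cvdn,wtznc] -> 7 lines: vxatm gijb fnxcl cvdn wtznc gicij rzdlt
Hunk 3: at line 1 remove [gijb] add [wfs] -> 7 lines: vxatm wfs fnxcl cvdn wtznc gicij rzdlt
Hunk 4: at line 1 remove [wfs] add [qtg] -> 7 lines: vxatm qtg fnxcl cvdn wtznc gicij rzdlt
Final line 5: wtznc

Answer: wtznc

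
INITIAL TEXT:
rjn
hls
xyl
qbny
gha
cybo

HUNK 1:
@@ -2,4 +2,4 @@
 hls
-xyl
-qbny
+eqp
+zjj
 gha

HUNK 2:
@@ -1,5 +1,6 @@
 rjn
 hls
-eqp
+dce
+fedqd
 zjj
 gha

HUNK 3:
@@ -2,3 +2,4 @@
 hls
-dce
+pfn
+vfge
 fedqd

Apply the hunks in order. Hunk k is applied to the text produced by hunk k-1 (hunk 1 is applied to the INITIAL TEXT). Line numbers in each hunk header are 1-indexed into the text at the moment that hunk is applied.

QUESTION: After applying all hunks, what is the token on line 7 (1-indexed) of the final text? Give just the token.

Hunk 1: at line 2 remove [xyl,qbny] add [eqp,zjj] -> 6 lines: rjn hls eqp zjj gha cybo
Hunk 2: at line 1 remove [eqp] add [dce,fedqd] -> 7 lines: rjn hls dce fedqd zjj gha cybo
Hunk 3: at line 2 remove [dce] add [pfn,vfge] -> 8 lines: rjn hls pfn vfge fedqd zjj gha cybo
Final line 7: gha

Answer: gha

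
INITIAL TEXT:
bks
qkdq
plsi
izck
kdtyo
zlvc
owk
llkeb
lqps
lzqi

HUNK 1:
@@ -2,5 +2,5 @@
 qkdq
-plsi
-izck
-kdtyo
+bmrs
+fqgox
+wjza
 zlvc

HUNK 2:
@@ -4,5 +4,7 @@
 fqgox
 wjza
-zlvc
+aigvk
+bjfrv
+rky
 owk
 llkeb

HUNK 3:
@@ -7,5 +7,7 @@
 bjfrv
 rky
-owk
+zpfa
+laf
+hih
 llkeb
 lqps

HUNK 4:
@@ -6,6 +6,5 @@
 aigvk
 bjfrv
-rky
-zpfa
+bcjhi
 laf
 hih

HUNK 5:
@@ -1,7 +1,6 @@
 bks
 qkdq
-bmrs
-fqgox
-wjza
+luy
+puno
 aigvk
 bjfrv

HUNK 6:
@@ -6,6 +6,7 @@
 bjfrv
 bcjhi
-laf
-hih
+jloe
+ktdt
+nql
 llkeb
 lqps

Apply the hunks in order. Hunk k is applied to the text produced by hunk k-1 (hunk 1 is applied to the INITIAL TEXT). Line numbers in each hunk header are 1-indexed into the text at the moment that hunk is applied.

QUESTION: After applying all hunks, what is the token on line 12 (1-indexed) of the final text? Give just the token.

Hunk 1: at line 2 remove [plsi,izck,kdtyo] add [bmrs,fqgox,wjza] -> 10 lines: bks qkdq bmrs fqgox wjza zlvc owk llkeb lqps lzqi
Hunk 2: at line 4 remove [zlvc] add [aigvk,bjfrv,rky] -> 12 lines: bks qkdq bmrs fqgox wjza aigvk bjfrv rky owk llkeb lqps lzqi
Hunk 3: at line 7 remove [owk] add [zpfa,laf,hih] -> 14 lines: bks qkdq bmrs fqgox wjza aigvk bjfrv rky zpfa laf hih llkeb lqps lzqi
Hunk 4: at line 6 remove [rky,zpfa] add [bcjhi] -> 13 lines: bks qkdq bmrs fqgox wjza aigvk bjfrv bcjhi laf hih llkeb lqps lzqi
Hunk 5: at line 1 remove [bmrs,fqgox,wjza] add [luy,puno] -> 12 lines: bks qkdq luy puno aigvk bjfrv bcjhi laf hih llkeb lqps lzqi
Hunk 6: at line 6 remove [laf,hih] add [jloe,ktdt,nql] -> 13 lines: bks qkdq luy puno aigvk bjfrv bcjhi jloe ktdt nql llkeb lqps lzqi
Final line 12: lqps

Answer: lqps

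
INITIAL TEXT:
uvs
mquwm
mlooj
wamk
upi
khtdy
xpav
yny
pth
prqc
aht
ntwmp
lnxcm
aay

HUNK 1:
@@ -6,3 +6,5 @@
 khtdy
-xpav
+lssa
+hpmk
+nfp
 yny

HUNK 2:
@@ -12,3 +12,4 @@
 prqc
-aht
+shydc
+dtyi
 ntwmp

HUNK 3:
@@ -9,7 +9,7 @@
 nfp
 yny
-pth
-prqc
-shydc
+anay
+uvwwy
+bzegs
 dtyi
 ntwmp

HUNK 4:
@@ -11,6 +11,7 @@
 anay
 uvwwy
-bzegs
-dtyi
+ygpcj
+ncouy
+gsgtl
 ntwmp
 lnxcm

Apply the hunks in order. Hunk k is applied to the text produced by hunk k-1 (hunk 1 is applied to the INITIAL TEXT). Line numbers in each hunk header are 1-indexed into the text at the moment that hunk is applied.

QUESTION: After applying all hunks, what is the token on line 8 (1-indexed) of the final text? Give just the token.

Answer: hpmk

Derivation:
Hunk 1: at line 6 remove [xpav] add [lssa,hpmk,nfp] -> 16 lines: uvs mquwm mlooj wamk upi khtdy lssa hpmk nfp yny pth prqc aht ntwmp lnxcm aay
Hunk 2: at line 12 remove [aht] add [shydc,dtyi] -> 17 lines: uvs mquwm mlooj wamk upi khtdy lssa hpmk nfp yny pth prqc shydc dtyi ntwmp lnxcm aay
Hunk 3: at line 9 remove [pth,prqc,shydc] add [anay,uvwwy,bzegs] -> 17 lines: uvs mquwm mlooj wamk upi khtdy lssa hpmk nfp yny anay uvwwy bzegs dtyi ntwmp lnxcm aay
Hunk 4: at line 11 remove [bzegs,dtyi] add [ygpcj,ncouy,gsgtl] -> 18 lines: uvs mquwm mlooj wamk upi khtdy lssa hpmk nfp yny anay uvwwy ygpcj ncouy gsgtl ntwmp lnxcm aay
Final line 8: hpmk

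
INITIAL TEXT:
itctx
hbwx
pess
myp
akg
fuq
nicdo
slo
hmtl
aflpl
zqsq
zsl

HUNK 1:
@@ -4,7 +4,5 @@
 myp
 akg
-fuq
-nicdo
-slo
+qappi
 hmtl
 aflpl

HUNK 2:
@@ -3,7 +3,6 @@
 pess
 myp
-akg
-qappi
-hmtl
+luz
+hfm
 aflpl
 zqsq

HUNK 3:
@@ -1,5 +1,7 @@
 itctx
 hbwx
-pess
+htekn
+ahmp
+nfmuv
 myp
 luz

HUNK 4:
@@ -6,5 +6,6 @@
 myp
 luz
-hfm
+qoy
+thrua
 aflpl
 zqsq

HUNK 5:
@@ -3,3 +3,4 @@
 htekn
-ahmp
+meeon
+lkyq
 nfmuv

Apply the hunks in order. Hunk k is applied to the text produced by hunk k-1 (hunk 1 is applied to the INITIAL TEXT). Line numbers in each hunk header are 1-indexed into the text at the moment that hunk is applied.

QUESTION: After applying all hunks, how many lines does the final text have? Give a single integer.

Hunk 1: at line 4 remove [fuq,nicdo,slo] add [qappi] -> 10 lines: itctx hbwx pess myp akg qappi hmtl aflpl zqsq zsl
Hunk 2: at line 3 remove [akg,qappi,hmtl] add [luz,hfm] -> 9 lines: itctx hbwx pess myp luz hfm aflpl zqsq zsl
Hunk 3: at line 1 remove [pess] add [htekn,ahmp,nfmuv] -> 11 lines: itctx hbwx htekn ahmp nfmuv myp luz hfm aflpl zqsq zsl
Hunk 4: at line 6 remove [hfm] add [qoy,thrua] -> 12 lines: itctx hbwx htekn ahmp nfmuv myp luz qoy thrua aflpl zqsq zsl
Hunk 5: at line 3 remove [ahmp] add [meeon,lkyq] -> 13 lines: itctx hbwx htekn meeon lkyq nfmuv myp luz qoy thrua aflpl zqsq zsl
Final line count: 13

Answer: 13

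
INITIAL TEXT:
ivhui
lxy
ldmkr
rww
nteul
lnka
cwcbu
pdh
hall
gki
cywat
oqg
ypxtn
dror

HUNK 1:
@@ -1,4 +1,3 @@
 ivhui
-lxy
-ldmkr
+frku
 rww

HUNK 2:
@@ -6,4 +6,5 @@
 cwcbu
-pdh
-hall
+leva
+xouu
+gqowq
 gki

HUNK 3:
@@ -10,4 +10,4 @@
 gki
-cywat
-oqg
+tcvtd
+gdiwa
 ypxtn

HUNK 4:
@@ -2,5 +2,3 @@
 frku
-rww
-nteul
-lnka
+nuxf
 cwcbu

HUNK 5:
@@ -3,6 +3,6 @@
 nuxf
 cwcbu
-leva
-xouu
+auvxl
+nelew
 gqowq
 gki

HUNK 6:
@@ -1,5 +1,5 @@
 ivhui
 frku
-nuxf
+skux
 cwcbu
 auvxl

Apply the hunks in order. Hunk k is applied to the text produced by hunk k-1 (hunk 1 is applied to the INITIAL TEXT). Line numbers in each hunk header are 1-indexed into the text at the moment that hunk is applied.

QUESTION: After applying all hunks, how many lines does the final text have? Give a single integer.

Hunk 1: at line 1 remove [lxy,ldmkr] add [frku] -> 13 lines: ivhui frku rww nteul lnka cwcbu pdh hall gki cywat oqg ypxtn dror
Hunk 2: at line 6 remove [pdh,hall] add [leva,xouu,gqowq] -> 14 lines: ivhui frku rww nteul lnka cwcbu leva xouu gqowq gki cywat oqg ypxtn dror
Hunk 3: at line 10 remove [cywat,oqg] add [tcvtd,gdiwa] -> 14 lines: ivhui frku rww nteul lnka cwcbu leva xouu gqowq gki tcvtd gdiwa ypxtn dror
Hunk 4: at line 2 remove [rww,nteul,lnka] add [nuxf] -> 12 lines: ivhui frku nuxf cwcbu leva xouu gqowq gki tcvtd gdiwa ypxtn dror
Hunk 5: at line 3 remove [leva,xouu] add [auvxl,nelew] -> 12 lines: ivhui frku nuxf cwcbu auvxl nelew gqowq gki tcvtd gdiwa ypxtn dror
Hunk 6: at line 1 remove [nuxf] add [skux] -> 12 lines: ivhui frku skux cwcbu auvxl nelew gqowq gki tcvtd gdiwa ypxtn dror
Final line count: 12

Answer: 12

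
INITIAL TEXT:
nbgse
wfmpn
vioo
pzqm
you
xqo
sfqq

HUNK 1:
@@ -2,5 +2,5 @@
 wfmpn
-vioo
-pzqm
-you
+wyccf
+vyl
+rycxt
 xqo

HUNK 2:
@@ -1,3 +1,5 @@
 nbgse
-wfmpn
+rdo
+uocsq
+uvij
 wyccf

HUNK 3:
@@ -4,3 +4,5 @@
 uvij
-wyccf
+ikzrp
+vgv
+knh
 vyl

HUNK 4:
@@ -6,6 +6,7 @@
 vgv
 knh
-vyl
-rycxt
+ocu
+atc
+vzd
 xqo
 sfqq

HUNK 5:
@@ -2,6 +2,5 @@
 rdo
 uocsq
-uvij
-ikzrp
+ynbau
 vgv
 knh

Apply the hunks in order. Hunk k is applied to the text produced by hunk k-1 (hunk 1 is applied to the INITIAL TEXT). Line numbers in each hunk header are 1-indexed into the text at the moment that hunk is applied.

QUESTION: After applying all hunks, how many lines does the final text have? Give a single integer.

Hunk 1: at line 2 remove [vioo,pzqm,you] add [wyccf,vyl,rycxt] -> 7 lines: nbgse wfmpn wyccf vyl rycxt xqo sfqq
Hunk 2: at line 1 remove [wfmpn] add [rdo,uocsq,uvij] -> 9 lines: nbgse rdo uocsq uvij wyccf vyl rycxt xqo sfqq
Hunk 3: at line 4 remove [wyccf] add [ikzrp,vgv,knh] -> 11 lines: nbgse rdo uocsq uvij ikzrp vgv knh vyl rycxt xqo sfqq
Hunk 4: at line 6 remove [vyl,rycxt] add [ocu,atc,vzd] -> 12 lines: nbgse rdo uocsq uvij ikzrp vgv knh ocu atc vzd xqo sfqq
Hunk 5: at line 2 remove [uvij,ikzrp] add [ynbau] -> 11 lines: nbgse rdo uocsq ynbau vgv knh ocu atc vzd xqo sfqq
Final line count: 11

Answer: 11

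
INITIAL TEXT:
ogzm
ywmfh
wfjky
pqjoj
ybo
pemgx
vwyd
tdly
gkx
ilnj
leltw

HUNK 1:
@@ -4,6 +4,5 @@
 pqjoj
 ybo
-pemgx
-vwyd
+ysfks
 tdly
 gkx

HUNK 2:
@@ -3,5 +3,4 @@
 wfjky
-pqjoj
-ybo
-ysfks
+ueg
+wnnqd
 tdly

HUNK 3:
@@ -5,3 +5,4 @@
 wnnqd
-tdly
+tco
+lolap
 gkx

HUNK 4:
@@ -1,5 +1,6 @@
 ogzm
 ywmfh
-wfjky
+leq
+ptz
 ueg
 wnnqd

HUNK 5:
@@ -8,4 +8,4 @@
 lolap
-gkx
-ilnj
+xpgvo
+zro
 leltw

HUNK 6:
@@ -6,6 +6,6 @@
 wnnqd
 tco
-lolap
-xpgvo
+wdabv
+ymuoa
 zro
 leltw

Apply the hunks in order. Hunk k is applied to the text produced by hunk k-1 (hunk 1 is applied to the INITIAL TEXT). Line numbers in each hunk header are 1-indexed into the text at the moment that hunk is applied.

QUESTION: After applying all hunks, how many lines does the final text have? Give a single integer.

Hunk 1: at line 4 remove [pemgx,vwyd] add [ysfks] -> 10 lines: ogzm ywmfh wfjky pqjoj ybo ysfks tdly gkx ilnj leltw
Hunk 2: at line 3 remove [pqjoj,ybo,ysfks] add [ueg,wnnqd] -> 9 lines: ogzm ywmfh wfjky ueg wnnqd tdly gkx ilnj leltw
Hunk 3: at line 5 remove [tdly] add [tco,lolap] -> 10 lines: ogzm ywmfh wfjky ueg wnnqd tco lolap gkx ilnj leltw
Hunk 4: at line 1 remove [wfjky] add [leq,ptz] -> 11 lines: ogzm ywmfh leq ptz ueg wnnqd tco lolap gkx ilnj leltw
Hunk 5: at line 8 remove [gkx,ilnj] add [xpgvo,zro] -> 11 lines: ogzm ywmfh leq ptz ueg wnnqd tco lolap xpgvo zro leltw
Hunk 6: at line 6 remove [lolap,xpgvo] add [wdabv,ymuoa] -> 11 lines: ogzm ywmfh leq ptz ueg wnnqd tco wdabv ymuoa zro leltw
Final line count: 11

Answer: 11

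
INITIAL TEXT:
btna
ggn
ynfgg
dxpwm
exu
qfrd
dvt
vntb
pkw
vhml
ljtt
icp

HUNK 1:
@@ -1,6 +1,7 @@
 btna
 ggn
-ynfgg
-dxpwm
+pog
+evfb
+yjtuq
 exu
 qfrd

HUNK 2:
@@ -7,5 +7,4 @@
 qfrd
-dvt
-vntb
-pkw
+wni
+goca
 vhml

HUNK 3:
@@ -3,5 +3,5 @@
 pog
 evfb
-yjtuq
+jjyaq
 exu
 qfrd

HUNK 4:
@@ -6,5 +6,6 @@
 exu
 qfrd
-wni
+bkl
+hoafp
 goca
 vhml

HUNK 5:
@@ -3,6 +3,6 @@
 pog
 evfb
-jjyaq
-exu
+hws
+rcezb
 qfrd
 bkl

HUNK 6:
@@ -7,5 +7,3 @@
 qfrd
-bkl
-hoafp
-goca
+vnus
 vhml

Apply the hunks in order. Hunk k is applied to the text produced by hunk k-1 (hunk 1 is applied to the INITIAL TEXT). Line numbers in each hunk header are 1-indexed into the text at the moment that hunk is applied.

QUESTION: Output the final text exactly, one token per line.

Answer: btna
ggn
pog
evfb
hws
rcezb
qfrd
vnus
vhml
ljtt
icp

Derivation:
Hunk 1: at line 1 remove [ynfgg,dxpwm] add [pog,evfb,yjtuq] -> 13 lines: btna ggn pog evfb yjtuq exu qfrd dvt vntb pkw vhml ljtt icp
Hunk 2: at line 7 remove [dvt,vntb,pkw] add [wni,goca] -> 12 lines: btna ggn pog evfb yjtuq exu qfrd wni goca vhml ljtt icp
Hunk 3: at line 3 remove [yjtuq] add [jjyaq] -> 12 lines: btna ggn pog evfb jjyaq exu qfrd wni goca vhml ljtt icp
Hunk 4: at line 6 remove [wni] add [bkl,hoafp] -> 13 lines: btna ggn pog evfb jjyaq exu qfrd bkl hoafp goca vhml ljtt icp
Hunk 5: at line 3 remove [jjyaq,exu] add [hws,rcezb] -> 13 lines: btna ggn pog evfb hws rcezb qfrd bkl hoafp goca vhml ljtt icp
Hunk 6: at line 7 remove [bkl,hoafp,goca] add [vnus] -> 11 lines: btna ggn pog evfb hws rcezb qfrd vnus vhml ljtt icp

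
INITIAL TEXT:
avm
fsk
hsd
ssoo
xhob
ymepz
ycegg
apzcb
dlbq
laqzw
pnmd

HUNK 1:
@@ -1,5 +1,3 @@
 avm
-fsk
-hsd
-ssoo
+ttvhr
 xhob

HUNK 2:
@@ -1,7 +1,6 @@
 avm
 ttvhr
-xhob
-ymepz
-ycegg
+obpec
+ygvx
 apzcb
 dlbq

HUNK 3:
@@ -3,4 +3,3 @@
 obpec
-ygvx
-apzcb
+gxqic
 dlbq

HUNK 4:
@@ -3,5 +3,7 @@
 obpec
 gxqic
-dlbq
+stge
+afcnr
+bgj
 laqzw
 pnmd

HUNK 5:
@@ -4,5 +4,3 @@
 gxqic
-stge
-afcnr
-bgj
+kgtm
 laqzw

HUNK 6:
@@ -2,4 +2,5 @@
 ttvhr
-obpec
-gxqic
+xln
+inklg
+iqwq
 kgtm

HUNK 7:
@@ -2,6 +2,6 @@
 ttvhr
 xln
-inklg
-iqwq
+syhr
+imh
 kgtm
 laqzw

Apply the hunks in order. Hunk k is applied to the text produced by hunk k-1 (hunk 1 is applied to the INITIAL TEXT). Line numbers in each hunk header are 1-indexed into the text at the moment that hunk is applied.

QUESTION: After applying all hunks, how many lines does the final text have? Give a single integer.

Answer: 8

Derivation:
Hunk 1: at line 1 remove [fsk,hsd,ssoo] add [ttvhr] -> 9 lines: avm ttvhr xhob ymepz ycegg apzcb dlbq laqzw pnmd
Hunk 2: at line 1 remove [xhob,ymepz,ycegg] add [obpec,ygvx] -> 8 lines: avm ttvhr obpec ygvx apzcb dlbq laqzw pnmd
Hunk 3: at line 3 remove [ygvx,apzcb] add [gxqic] -> 7 lines: avm ttvhr obpec gxqic dlbq laqzw pnmd
Hunk 4: at line 3 remove [dlbq] add [stge,afcnr,bgj] -> 9 lines: avm ttvhr obpec gxqic stge afcnr bgj laqzw pnmd
Hunk 5: at line 4 remove [stge,afcnr,bgj] add [kgtm] -> 7 lines: avm ttvhr obpec gxqic kgtm laqzw pnmd
Hunk 6: at line 2 remove [obpec,gxqic] add [xln,inklg,iqwq] -> 8 lines: avm ttvhr xln inklg iqwq kgtm laqzw pnmd
Hunk 7: at line 2 remove [inklg,iqwq] add [syhr,imh] -> 8 lines: avm ttvhr xln syhr imh kgtm laqzw pnmd
Final line count: 8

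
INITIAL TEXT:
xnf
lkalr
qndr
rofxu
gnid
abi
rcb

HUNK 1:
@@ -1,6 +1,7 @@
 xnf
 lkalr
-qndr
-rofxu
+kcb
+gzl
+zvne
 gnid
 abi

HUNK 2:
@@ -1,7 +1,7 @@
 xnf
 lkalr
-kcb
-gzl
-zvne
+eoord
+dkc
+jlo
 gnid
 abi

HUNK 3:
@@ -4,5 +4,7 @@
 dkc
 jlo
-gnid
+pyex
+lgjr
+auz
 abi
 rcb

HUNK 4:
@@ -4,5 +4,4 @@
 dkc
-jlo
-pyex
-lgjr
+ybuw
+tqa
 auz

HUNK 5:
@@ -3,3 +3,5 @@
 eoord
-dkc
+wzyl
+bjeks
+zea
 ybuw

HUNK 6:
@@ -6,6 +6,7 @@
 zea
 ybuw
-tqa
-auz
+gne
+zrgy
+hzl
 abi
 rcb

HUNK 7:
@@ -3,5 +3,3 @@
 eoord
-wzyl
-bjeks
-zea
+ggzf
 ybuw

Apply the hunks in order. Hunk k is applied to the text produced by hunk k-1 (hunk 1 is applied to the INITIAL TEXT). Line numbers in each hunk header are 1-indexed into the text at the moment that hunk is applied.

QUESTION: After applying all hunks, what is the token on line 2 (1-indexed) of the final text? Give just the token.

Hunk 1: at line 1 remove [qndr,rofxu] add [kcb,gzl,zvne] -> 8 lines: xnf lkalr kcb gzl zvne gnid abi rcb
Hunk 2: at line 1 remove [kcb,gzl,zvne] add [eoord,dkc,jlo] -> 8 lines: xnf lkalr eoord dkc jlo gnid abi rcb
Hunk 3: at line 4 remove [gnid] add [pyex,lgjr,auz] -> 10 lines: xnf lkalr eoord dkc jlo pyex lgjr auz abi rcb
Hunk 4: at line 4 remove [jlo,pyex,lgjr] add [ybuw,tqa] -> 9 lines: xnf lkalr eoord dkc ybuw tqa auz abi rcb
Hunk 5: at line 3 remove [dkc] add [wzyl,bjeks,zea] -> 11 lines: xnf lkalr eoord wzyl bjeks zea ybuw tqa auz abi rcb
Hunk 6: at line 6 remove [tqa,auz] add [gne,zrgy,hzl] -> 12 lines: xnf lkalr eoord wzyl bjeks zea ybuw gne zrgy hzl abi rcb
Hunk 7: at line 3 remove [wzyl,bjeks,zea] add [ggzf] -> 10 lines: xnf lkalr eoord ggzf ybuw gne zrgy hzl abi rcb
Final line 2: lkalr

Answer: lkalr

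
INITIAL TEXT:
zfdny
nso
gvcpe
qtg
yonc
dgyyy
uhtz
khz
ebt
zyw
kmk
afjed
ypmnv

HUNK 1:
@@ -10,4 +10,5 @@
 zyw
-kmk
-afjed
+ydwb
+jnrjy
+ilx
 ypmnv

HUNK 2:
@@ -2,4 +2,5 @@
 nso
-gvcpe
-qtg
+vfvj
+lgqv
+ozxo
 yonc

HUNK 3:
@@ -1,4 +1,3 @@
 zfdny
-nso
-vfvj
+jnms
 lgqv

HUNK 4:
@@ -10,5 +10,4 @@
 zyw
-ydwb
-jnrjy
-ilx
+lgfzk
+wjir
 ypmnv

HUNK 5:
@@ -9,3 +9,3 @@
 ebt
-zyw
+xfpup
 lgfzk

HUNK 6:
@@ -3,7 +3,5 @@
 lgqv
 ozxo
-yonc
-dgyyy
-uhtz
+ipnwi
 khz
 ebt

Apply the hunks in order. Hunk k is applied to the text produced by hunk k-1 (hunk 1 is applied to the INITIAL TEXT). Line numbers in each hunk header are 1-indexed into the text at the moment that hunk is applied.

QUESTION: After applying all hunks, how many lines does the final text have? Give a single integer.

Answer: 11

Derivation:
Hunk 1: at line 10 remove [kmk,afjed] add [ydwb,jnrjy,ilx] -> 14 lines: zfdny nso gvcpe qtg yonc dgyyy uhtz khz ebt zyw ydwb jnrjy ilx ypmnv
Hunk 2: at line 2 remove [gvcpe,qtg] add [vfvj,lgqv,ozxo] -> 15 lines: zfdny nso vfvj lgqv ozxo yonc dgyyy uhtz khz ebt zyw ydwb jnrjy ilx ypmnv
Hunk 3: at line 1 remove [nso,vfvj] add [jnms] -> 14 lines: zfdny jnms lgqv ozxo yonc dgyyy uhtz khz ebt zyw ydwb jnrjy ilx ypmnv
Hunk 4: at line 10 remove [ydwb,jnrjy,ilx] add [lgfzk,wjir] -> 13 lines: zfdny jnms lgqv ozxo yonc dgyyy uhtz khz ebt zyw lgfzk wjir ypmnv
Hunk 5: at line 9 remove [zyw] add [xfpup] -> 13 lines: zfdny jnms lgqv ozxo yonc dgyyy uhtz khz ebt xfpup lgfzk wjir ypmnv
Hunk 6: at line 3 remove [yonc,dgyyy,uhtz] add [ipnwi] -> 11 lines: zfdny jnms lgqv ozxo ipnwi khz ebt xfpup lgfzk wjir ypmnv
Final line count: 11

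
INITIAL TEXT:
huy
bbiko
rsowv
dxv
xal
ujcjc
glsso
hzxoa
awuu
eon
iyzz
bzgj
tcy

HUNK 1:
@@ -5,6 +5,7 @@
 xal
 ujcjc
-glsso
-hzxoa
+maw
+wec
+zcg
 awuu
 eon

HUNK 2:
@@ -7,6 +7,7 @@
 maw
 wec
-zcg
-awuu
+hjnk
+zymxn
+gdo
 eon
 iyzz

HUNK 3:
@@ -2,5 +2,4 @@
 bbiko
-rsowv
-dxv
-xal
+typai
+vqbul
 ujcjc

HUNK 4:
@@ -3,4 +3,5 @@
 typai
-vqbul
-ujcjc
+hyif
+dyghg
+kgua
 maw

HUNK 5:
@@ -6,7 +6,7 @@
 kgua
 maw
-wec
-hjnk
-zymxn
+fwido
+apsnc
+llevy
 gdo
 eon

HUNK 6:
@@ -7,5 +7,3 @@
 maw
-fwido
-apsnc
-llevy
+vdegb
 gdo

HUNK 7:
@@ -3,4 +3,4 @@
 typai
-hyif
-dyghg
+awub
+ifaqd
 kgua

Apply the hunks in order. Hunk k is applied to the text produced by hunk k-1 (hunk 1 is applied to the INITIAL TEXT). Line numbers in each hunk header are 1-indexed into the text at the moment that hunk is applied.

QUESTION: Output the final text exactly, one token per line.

Hunk 1: at line 5 remove [glsso,hzxoa] add [maw,wec,zcg] -> 14 lines: huy bbiko rsowv dxv xal ujcjc maw wec zcg awuu eon iyzz bzgj tcy
Hunk 2: at line 7 remove [zcg,awuu] add [hjnk,zymxn,gdo] -> 15 lines: huy bbiko rsowv dxv xal ujcjc maw wec hjnk zymxn gdo eon iyzz bzgj tcy
Hunk 3: at line 2 remove [rsowv,dxv,xal] add [typai,vqbul] -> 14 lines: huy bbiko typai vqbul ujcjc maw wec hjnk zymxn gdo eon iyzz bzgj tcy
Hunk 4: at line 3 remove [vqbul,ujcjc] add [hyif,dyghg,kgua] -> 15 lines: huy bbiko typai hyif dyghg kgua maw wec hjnk zymxn gdo eon iyzz bzgj tcy
Hunk 5: at line 6 remove [wec,hjnk,zymxn] add [fwido,apsnc,llevy] -> 15 lines: huy bbiko typai hyif dyghg kgua maw fwido apsnc llevy gdo eon iyzz bzgj tcy
Hunk 6: at line 7 remove [fwido,apsnc,llevy] add [vdegb] -> 13 lines: huy bbiko typai hyif dyghg kgua maw vdegb gdo eon iyzz bzgj tcy
Hunk 7: at line 3 remove [hyif,dyghg] add [awub,ifaqd] -> 13 lines: huy bbiko typai awub ifaqd kgua maw vdegb gdo eon iyzz bzgj tcy

Answer: huy
bbiko
typai
awub
ifaqd
kgua
maw
vdegb
gdo
eon
iyzz
bzgj
tcy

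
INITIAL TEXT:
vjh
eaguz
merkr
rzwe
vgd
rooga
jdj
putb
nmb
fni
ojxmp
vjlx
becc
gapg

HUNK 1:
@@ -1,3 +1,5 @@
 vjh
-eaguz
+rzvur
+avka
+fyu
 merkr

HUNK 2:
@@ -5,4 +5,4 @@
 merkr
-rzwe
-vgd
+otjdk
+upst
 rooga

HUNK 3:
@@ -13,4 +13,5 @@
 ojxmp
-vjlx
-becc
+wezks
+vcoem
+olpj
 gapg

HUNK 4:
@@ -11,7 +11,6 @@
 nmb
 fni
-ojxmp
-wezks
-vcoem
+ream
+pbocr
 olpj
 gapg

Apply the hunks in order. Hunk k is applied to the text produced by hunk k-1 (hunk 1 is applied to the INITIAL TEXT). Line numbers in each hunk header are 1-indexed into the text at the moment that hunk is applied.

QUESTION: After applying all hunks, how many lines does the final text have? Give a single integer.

Answer: 16

Derivation:
Hunk 1: at line 1 remove [eaguz] add [rzvur,avka,fyu] -> 16 lines: vjh rzvur avka fyu merkr rzwe vgd rooga jdj putb nmb fni ojxmp vjlx becc gapg
Hunk 2: at line 5 remove [rzwe,vgd] add [otjdk,upst] -> 16 lines: vjh rzvur avka fyu merkr otjdk upst rooga jdj putb nmb fni ojxmp vjlx becc gapg
Hunk 3: at line 13 remove [vjlx,becc] add [wezks,vcoem,olpj] -> 17 lines: vjh rzvur avka fyu merkr otjdk upst rooga jdj putb nmb fni ojxmp wezks vcoem olpj gapg
Hunk 4: at line 11 remove [ojxmp,wezks,vcoem] add [ream,pbocr] -> 16 lines: vjh rzvur avka fyu merkr otjdk upst rooga jdj putb nmb fni ream pbocr olpj gapg
Final line count: 16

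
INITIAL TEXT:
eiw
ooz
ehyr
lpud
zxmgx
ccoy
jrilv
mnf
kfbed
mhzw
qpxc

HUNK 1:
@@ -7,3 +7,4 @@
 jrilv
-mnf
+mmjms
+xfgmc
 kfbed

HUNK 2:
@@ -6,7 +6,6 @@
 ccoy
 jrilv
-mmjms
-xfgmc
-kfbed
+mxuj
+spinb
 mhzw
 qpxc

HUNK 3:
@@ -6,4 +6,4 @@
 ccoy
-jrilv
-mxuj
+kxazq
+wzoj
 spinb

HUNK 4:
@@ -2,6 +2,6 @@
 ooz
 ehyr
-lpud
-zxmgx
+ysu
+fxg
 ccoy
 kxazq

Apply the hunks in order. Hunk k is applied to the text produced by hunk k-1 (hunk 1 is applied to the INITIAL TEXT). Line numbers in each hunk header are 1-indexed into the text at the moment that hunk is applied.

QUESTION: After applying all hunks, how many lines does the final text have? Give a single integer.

Answer: 11

Derivation:
Hunk 1: at line 7 remove [mnf] add [mmjms,xfgmc] -> 12 lines: eiw ooz ehyr lpud zxmgx ccoy jrilv mmjms xfgmc kfbed mhzw qpxc
Hunk 2: at line 6 remove [mmjms,xfgmc,kfbed] add [mxuj,spinb] -> 11 lines: eiw ooz ehyr lpud zxmgx ccoy jrilv mxuj spinb mhzw qpxc
Hunk 3: at line 6 remove [jrilv,mxuj] add [kxazq,wzoj] -> 11 lines: eiw ooz ehyr lpud zxmgx ccoy kxazq wzoj spinb mhzw qpxc
Hunk 4: at line 2 remove [lpud,zxmgx] add [ysu,fxg] -> 11 lines: eiw ooz ehyr ysu fxg ccoy kxazq wzoj spinb mhzw qpxc
Final line count: 11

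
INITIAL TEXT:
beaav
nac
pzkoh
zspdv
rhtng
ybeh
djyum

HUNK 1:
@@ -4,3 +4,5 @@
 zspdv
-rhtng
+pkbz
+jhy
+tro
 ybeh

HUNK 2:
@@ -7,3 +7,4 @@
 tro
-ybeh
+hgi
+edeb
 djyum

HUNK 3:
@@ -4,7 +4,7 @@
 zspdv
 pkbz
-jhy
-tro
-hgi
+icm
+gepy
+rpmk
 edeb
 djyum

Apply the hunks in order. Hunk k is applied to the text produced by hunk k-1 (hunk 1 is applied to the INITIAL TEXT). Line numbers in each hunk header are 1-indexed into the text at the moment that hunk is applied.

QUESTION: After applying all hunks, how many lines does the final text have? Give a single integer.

Answer: 10

Derivation:
Hunk 1: at line 4 remove [rhtng] add [pkbz,jhy,tro] -> 9 lines: beaav nac pzkoh zspdv pkbz jhy tro ybeh djyum
Hunk 2: at line 7 remove [ybeh] add [hgi,edeb] -> 10 lines: beaav nac pzkoh zspdv pkbz jhy tro hgi edeb djyum
Hunk 3: at line 4 remove [jhy,tro,hgi] add [icm,gepy,rpmk] -> 10 lines: beaav nac pzkoh zspdv pkbz icm gepy rpmk edeb djyum
Final line count: 10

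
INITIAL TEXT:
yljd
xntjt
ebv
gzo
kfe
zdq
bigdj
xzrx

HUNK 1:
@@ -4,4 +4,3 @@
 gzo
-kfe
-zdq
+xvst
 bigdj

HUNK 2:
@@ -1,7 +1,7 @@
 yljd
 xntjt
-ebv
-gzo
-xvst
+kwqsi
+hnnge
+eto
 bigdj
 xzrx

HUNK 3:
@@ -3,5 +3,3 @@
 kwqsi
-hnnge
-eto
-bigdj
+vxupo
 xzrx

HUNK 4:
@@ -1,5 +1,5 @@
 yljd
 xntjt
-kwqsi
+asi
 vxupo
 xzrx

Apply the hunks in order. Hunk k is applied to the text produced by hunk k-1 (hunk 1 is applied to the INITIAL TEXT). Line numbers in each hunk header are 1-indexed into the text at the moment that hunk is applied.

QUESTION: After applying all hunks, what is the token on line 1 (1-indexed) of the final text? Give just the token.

Answer: yljd

Derivation:
Hunk 1: at line 4 remove [kfe,zdq] add [xvst] -> 7 lines: yljd xntjt ebv gzo xvst bigdj xzrx
Hunk 2: at line 1 remove [ebv,gzo,xvst] add [kwqsi,hnnge,eto] -> 7 lines: yljd xntjt kwqsi hnnge eto bigdj xzrx
Hunk 3: at line 3 remove [hnnge,eto,bigdj] add [vxupo] -> 5 lines: yljd xntjt kwqsi vxupo xzrx
Hunk 4: at line 1 remove [kwqsi] add [asi] -> 5 lines: yljd xntjt asi vxupo xzrx
Final line 1: yljd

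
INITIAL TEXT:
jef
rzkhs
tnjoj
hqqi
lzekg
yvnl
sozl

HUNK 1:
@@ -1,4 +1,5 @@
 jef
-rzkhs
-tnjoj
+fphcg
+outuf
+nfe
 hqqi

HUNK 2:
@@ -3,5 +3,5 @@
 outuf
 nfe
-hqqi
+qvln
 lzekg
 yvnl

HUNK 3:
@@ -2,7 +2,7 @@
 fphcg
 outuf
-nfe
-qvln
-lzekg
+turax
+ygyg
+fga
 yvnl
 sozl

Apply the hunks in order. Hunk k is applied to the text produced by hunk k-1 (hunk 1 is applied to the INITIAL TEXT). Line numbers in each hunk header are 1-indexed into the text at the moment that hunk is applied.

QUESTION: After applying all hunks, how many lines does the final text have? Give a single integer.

Hunk 1: at line 1 remove [rzkhs,tnjoj] add [fphcg,outuf,nfe] -> 8 lines: jef fphcg outuf nfe hqqi lzekg yvnl sozl
Hunk 2: at line 3 remove [hqqi] add [qvln] -> 8 lines: jef fphcg outuf nfe qvln lzekg yvnl sozl
Hunk 3: at line 2 remove [nfe,qvln,lzekg] add [turax,ygyg,fga] -> 8 lines: jef fphcg outuf turax ygyg fga yvnl sozl
Final line count: 8

Answer: 8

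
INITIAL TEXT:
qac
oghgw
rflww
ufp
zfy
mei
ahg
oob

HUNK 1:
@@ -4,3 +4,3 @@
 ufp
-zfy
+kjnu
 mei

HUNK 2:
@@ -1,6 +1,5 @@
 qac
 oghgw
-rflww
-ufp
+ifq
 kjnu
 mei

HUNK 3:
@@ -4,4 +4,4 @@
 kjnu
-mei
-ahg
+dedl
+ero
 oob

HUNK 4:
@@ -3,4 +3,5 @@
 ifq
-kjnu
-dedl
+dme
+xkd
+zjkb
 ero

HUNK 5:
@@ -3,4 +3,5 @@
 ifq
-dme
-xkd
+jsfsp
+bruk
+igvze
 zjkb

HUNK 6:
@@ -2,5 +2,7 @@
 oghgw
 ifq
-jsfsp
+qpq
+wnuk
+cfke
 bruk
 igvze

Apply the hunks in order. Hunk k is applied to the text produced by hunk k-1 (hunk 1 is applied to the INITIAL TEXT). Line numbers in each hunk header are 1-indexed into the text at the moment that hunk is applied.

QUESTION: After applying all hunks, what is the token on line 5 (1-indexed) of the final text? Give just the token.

Hunk 1: at line 4 remove [zfy] add [kjnu] -> 8 lines: qac oghgw rflww ufp kjnu mei ahg oob
Hunk 2: at line 1 remove [rflww,ufp] add [ifq] -> 7 lines: qac oghgw ifq kjnu mei ahg oob
Hunk 3: at line 4 remove [mei,ahg] add [dedl,ero] -> 7 lines: qac oghgw ifq kjnu dedl ero oob
Hunk 4: at line 3 remove [kjnu,dedl] add [dme,xkd,zjkb] -> 8 lines: qac oghgw ifq dme xkd zjkb ero oob
Hunk 5: at line 3 remove [dme,xkd] add [jsfsp,bruk,igvze] -> 9 lines: qac oghgw ifq jsfsp bruk igvze zjkb ero oob
Hunk 6: at line 2 remove [jsfsp] add [qpq,wnuk,cfke] -> 11 lines: qac oghgw ifq qpq wnuk cfke bruk igvze zjkb ero oob
Final line 5: wnuk

Answer: wnuk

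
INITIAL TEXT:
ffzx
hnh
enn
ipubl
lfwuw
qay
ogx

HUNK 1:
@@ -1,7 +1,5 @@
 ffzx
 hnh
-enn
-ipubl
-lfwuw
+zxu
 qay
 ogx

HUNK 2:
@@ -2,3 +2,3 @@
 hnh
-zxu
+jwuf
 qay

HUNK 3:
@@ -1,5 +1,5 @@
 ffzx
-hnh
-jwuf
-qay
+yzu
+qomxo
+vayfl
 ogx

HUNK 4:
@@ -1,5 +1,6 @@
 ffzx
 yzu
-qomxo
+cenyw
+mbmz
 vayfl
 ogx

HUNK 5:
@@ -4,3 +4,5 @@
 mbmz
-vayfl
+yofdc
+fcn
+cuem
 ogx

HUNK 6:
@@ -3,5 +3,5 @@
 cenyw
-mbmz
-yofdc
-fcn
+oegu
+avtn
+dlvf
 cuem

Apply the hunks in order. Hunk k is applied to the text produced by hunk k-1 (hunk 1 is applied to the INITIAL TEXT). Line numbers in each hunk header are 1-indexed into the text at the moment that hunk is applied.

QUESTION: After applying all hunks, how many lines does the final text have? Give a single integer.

Answer: 8

Derivation:
Hunk 1: at line 1 remove [enn,ipubl,lfwuw] add [zxu] -> 5 lines: ffzx hnh zxu qay ogx
Hunk 2: at line 2 remove [zxu] add [jwuf] -> 5 lines: ffzx hnh jwuf qay ogx
Hunk 3: at line 1 remove [hnh,jwuf,qay] add [yzu,qomxo,vayfl] -> 5 lines: ffzx yzu qomxo vayfl ogx
Hunk 4: at line 1 remove [qomxo] add [cenyw,mbmz] -> 6 lines: ffzx yzu cenyw mbmz vayfl ogx
Hunk 5: at line 4 remove [vayfl] add [yofdc,fcn,cuem] -> 8 lines: ffzx yzu cenyw mbmz yofdc fcn cuem ogx
Hunk 6: at line 3 remove [mbmz,yofdc,fcn] add [oegu,avtn,dlvf] -> 8 lines: ffzx yzu cenyw oegu avtn dlvf cuem ogx
Final line count: 8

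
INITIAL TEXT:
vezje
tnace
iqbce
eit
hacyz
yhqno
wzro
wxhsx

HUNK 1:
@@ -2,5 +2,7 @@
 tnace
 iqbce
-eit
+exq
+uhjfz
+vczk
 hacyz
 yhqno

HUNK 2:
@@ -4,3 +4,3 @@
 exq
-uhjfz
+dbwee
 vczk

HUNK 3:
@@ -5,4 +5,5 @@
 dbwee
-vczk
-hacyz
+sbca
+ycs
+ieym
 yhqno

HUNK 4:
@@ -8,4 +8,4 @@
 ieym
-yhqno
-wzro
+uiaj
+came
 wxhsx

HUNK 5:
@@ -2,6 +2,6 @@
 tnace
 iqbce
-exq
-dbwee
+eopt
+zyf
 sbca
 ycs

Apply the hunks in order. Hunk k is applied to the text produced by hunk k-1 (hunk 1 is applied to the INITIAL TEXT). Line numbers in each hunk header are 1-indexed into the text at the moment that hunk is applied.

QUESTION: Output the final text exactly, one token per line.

Answer: vezje
tnace
iqbce
eopt
zyf
sbca
ycs
ieym
uiaj
came
wxhsx

Derivation:
Hunk 1: at line 2 remove [eit] add [exq,uhjfz,vczk] -> 10 lines: vezje tnace iqbce exq uhjfz vczk hacyz yhqno wzro wxhsx
Hunk 2: at line 4 remove [uhjfz] add [dbwee] -> 10 lines: vezje tnace iqbce exq dbwee vczk hacyz yhqno wzro wxhsx
Hunk 3: at line 5 remove [vczk,hacyz] add [sbca,ycs,ieym] -> 11 lines: vezje tnace iqbce exq dbwee sbca ycs ieym yhqno wzro wxhsx
Hunk 4: at line 8 remove [yhqno,wzro] add [uiaj,came] -> 11 lines: vezje tnace iqbce exq dbwee sbca ycs ieym uiaj came wxhsx
Hunk 5: at line 2 remove [exq,dbwee] add [eopt,zyf] -> 11 lines: vezje tnace iqbce eopt zyf sbca ycs ieym uiaj came wxhsx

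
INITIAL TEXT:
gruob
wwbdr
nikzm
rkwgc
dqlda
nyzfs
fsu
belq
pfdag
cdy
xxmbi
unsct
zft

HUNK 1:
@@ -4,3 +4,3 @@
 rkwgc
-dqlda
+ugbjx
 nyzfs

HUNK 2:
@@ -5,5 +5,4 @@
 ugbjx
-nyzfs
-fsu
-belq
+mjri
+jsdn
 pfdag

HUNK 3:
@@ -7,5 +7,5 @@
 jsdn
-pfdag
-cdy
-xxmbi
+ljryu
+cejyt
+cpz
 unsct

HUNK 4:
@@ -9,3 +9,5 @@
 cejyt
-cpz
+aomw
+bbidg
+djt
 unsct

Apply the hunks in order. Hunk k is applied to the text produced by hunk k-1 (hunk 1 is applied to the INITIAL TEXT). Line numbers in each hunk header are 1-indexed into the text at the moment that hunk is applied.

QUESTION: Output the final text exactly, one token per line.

Hunk 1: at line 4 remove [dqlda] add [ugbjx] -> 13 lines: gruob wwbdr nikzm rkwgc ugbjx nyzfs fsu belq pfdag cdy xxmbi unsct zft
Hunk 2: at line 5 remove [nyzfs,fsu,belq] add [mjri,jsdn] -> 12 lines: gruob wwbdr nikzm rkwgc ugbjx mjri jsdn pfdag cdy xxmbi unsct zft
Hunk 3: at line 7 remove [pfdag,cdy,xxmbi] add [ljryu,cejyt,cpz] -> 12 lines: gruob wwbdr nikzm rkwgc ugbjx mjri jsdn ljryu cejyt cpz unsct zft
Hunk 4: at line 9 remove [cpz] add [aomw,bbidg,djt] -> 14 lines: gruob wwbdr nikzm rkwgc ugbjx mjri jsdn ljryu cejyt aomw bbidg djt unsct zft

Answer: gruob
wwbdr
nikzm
rkwgc
ugbjx
mjri
jsdn
ljryu
cejyt
aomw
bbidg
djt
unsct
zft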